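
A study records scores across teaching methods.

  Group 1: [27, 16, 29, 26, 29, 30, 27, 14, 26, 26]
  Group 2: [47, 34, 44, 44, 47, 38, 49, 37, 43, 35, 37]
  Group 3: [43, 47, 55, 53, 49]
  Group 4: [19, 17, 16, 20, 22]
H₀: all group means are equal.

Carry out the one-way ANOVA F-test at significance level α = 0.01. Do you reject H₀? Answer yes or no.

reject H₀: yes

Group means [25.00, 41.36, 49.40, 18.80], grand mean 33.742
SSB = Σnᵢ(x̄ᵢ−x̄)² = 3745.390; SSW = ΣΣ(x−x̄ᵢ)² = 666.545
MSB = 3745.390/3 = 1248.4633; MSW = 666.545/27 = 24.6869
F = MSB/MSW = 50.5720
df = (3, 27)
p-value (upper-tail) = 0.00000
At α=0.01: p < α → reject H₀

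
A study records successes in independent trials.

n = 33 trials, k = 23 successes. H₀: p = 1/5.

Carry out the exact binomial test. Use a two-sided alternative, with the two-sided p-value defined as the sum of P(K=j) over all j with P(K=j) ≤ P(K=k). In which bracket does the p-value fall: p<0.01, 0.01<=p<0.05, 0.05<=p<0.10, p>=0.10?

p-value bracket: p<0.01

Exact binomial: n=33, k=23, p₀=1/5=0.2000
P(X=j) = C(n,j)·p₀^j·(1−p₀)^(n−j); p = Σ P(X=j) over j with P(X=j) ≤ P(X=23)
p-value (two-sided) = 0.00000
→ bracket: p<0.01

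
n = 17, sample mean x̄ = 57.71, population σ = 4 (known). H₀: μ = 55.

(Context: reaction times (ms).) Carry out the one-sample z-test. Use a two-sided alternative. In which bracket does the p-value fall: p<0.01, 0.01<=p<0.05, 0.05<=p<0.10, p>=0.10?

SE = σ/√n = 4/√17 = 0.9701
z = (x̄−μ₀)/SE = (57.71−55)/0.9701 = 2.7934
p-value (two-sided) = 0.00522
→ bracket: p<0.01

p-value bracket: p<0.01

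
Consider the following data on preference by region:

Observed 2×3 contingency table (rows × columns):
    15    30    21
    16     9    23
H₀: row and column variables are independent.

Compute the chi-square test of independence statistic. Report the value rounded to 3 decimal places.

Row totals [66, 48], col totals [31, 39, 44], n=114
χ² = (15−17.95)²/17.95 + (30−22.58)²/22.58 + (21−25.47)²/25.47 + (16−13.05)²/13.05 + (9−16.42)²/16.42 + (23−18.53)²/18.53 = 8.8084
df = 2

test statistic = 8.808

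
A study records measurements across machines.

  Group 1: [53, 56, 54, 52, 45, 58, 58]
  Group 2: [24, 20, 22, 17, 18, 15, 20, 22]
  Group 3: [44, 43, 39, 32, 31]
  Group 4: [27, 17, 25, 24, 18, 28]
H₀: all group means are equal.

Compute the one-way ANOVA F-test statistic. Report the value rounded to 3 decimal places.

test statistic = 85.717

Group means [53.71, 19.75, 37.80, 23.17], grand mean 33.154
SSB = Σnᵢ(x̄ᵢ−x̄)² = 5102.823; SSW = ΣΣ(x−x̄ᵢ)² = 436.562
MSB = 5102.823/3 = 1700.9409; MSW = 436.562/22 = 19.8437
F = MSB/MSW = 85.7168
df = (3, 22)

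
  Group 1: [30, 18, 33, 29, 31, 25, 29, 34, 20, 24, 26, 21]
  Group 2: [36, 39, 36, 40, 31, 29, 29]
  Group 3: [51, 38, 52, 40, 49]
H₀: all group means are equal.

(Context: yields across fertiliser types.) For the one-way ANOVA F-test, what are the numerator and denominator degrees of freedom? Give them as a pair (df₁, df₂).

degrees of freedom = [2, 21]

k = 3 groups, N = 24 total
df = (k−1, N−k) = (3−1, 24−3) = (2, 21)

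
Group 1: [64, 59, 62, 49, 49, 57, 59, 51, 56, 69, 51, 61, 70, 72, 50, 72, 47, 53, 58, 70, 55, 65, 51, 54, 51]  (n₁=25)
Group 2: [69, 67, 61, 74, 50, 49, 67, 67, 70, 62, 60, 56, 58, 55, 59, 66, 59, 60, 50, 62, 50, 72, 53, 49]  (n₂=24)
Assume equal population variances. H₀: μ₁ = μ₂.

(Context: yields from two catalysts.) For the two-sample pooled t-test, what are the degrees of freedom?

degrees of freedom = 47

df = n₁ + n₂ − 2 = 25 + 24 − 2 = 47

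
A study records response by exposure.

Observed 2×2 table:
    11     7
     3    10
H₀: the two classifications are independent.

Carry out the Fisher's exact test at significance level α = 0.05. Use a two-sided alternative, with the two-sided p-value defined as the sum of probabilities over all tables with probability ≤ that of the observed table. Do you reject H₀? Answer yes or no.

reject H₀: no

Margins: r₁=18, r₂=13, c₁=14, c₂=17, n=31
p_obs = C(18,11)·C(13,3)/C(31,14); sum pmf over tables with pmf ≤ p_obs
p-value (two-sided) = 0.06686
At α=0.05: p ≥ α → fail to reject H₀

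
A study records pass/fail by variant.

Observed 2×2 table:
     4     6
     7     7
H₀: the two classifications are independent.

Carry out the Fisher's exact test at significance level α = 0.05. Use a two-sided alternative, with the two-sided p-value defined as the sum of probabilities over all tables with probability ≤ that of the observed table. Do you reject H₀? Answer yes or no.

reject H₀: no

Margins: r₁=10, r₂=14, c₁=11, c₂=13, n=24
p_obs = C(10,4)·C(14,7)/C(24,11); sum pmf over tables with pmf ≤ p_obs
p-value (two-sided) = 0.69683
At α=0.05: p ≥ α → fail to reject H₀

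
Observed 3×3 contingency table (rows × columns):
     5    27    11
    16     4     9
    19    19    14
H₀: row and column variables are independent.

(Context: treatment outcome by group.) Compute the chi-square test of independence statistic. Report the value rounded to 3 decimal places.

Row totals [43, 29, 52], col totals [40, 50, 34], n=124
χ² = (5−13.87)²/13.87 + (27−17.34)²/17.34 + (11−11.79)²/11.79 + (16−9.35)²/9.35 + (4−11.69)²/11.69 + (9−7.95)²/7.95 + (19−16.77)²/16.77 + (19−20.97)²/20.97 + (14−14.26)²/14.26 = 21.5147
df = 4

test statistic = 21.515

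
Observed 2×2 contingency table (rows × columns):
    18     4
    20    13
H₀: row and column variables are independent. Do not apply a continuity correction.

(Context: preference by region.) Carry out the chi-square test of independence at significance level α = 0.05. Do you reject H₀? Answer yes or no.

Row totals [22, 33], col totals [38, 17], n=55
χ² = (18−15.20)²/15.20 + (4−6.80)²/6.80 + (20−22.80)²/22.80 + (13−10.20)²/10.20 = 2.7812
df = 1
p-value (upper-tail) = 0.09538
At α=0.05: p ≥ α → fail to reject H₀

reject H₀: no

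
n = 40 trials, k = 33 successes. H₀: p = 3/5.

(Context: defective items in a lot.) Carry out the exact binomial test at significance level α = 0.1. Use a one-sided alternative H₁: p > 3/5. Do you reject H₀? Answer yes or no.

Exact binomial: n=40, k=33, p₀=3/5=0.6000
P(X≥33) from Σ C(n,i)·p₀^i·(1−p₀)^(n−i)
p-value (one-sided, H₁ greater) = 0.00205
At α=0.1: p < α → reject H₀

reject H₀: yes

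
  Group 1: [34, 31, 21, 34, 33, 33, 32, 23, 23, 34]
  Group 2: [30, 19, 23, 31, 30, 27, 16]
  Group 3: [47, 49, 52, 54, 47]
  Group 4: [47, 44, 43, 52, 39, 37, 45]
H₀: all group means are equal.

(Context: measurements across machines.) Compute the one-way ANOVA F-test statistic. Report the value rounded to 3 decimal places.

test statistic = 33.265

Group means [29.80, 25.14, 49.80, 43.86], grand mean 35.517
SSB = Σnᵢ(x̄ᵢ−x̄)² = 2587.127; SSW = ΣΣ(x−x̄ᵢ)² = 648.114
MSB = 2587.127/3 = 862.3757; MSW = 648.114/25 = 25.9246
F = MSB/MSW = 33.2648
df = (3, 25)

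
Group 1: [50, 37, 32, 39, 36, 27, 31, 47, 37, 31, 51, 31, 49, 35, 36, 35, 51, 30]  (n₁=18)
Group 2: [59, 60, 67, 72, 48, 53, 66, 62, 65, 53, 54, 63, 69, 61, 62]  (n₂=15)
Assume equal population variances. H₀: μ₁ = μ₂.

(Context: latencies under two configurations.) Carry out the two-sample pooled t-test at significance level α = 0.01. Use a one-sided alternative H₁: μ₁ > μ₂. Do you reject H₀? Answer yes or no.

reject H₀: no

x̄₁=38.056, s₁=7.974, n₁=18
x̄₂=60.933, s₂=6.649, n₂=15
s_p² = [17·7.974² + 14·6.649²]/31 = 54.8348
SE = √(s_p²·(1/18+1/15)) = 2.5888
t = (38.056−60.933)/2.5888 = -8.8371
df = 31
p-value (one-sided, H₁ greater) = 1.00000
At α=0.01: p ≥ α → fail to reject H₀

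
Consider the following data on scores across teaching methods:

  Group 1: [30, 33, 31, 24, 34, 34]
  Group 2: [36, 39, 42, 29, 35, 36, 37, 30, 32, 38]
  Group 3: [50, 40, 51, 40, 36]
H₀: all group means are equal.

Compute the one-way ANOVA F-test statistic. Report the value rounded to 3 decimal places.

Group means [31.00, 35.40, 43.40], grand mean 36.048
SSB = Σnᵢ(x̄ᵢ−x̄)² = 427.352; SSW = ΣΣ(x−x̄ᵢ)² = 399.600
MSB = 427.352/2 = 213.6762; MSW = 399.600/18 = 22.2000
F = MSB/MSW = 9.6251
df = (2, 18)

test statistic = 9.625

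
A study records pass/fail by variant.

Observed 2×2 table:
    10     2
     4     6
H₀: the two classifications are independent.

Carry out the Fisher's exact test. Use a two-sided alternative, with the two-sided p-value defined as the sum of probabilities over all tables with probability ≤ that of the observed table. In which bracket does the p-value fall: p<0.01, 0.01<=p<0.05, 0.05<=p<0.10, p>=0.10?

Margins: r₁=12, r₂=10, c₁=14, c₂=8, n=22
p_obs = C(12,10)·C(10,4)/C(22,14); sum pmf over tables with pmf ≤ p_obs
p-value (two-sided) = 0.07430
→ bracket: 0.05<=p<0.10

p-value bracket: 0.05<=p<0.10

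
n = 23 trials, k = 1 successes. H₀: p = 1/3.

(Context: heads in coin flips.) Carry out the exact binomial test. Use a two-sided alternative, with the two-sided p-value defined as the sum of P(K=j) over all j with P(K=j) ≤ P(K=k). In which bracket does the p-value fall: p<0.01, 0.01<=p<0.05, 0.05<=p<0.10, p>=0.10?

p-value bracket: p<0.01

Exact binomial: n=23, k=1, p₀=1/3=0.3333
P(X=j) = C(n,j)·p₀^j·(1−p₀)^(n−j); p = Σ P(X=j) over j with P(X=j) ≤ P(X=1)
p-value (two-sided) = 0.00153
→ bracket: p<0.01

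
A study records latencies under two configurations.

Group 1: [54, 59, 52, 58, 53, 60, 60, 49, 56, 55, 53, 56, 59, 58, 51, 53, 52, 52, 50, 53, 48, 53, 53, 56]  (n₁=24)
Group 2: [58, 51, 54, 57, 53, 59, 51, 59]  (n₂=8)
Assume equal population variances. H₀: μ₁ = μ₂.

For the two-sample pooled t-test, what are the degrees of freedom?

degrees of freedom = 30

df = n₁ + n₂ − 2 = 24 + 8 − 2 = 30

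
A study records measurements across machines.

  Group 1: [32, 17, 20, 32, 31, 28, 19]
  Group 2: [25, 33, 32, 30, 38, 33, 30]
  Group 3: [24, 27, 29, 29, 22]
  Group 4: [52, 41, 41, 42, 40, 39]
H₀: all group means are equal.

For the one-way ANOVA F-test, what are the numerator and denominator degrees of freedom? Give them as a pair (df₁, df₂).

degrees of freedom = [3, 21]

k = 4 groups, N = 25 total
df = (k−1, N−k) = (4−1, 25−4) = (3, 21)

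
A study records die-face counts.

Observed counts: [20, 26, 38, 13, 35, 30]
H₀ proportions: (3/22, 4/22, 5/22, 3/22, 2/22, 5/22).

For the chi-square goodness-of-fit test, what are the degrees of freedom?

df = k − 1 = 6 − 1 = 5

degrees of freedom = 5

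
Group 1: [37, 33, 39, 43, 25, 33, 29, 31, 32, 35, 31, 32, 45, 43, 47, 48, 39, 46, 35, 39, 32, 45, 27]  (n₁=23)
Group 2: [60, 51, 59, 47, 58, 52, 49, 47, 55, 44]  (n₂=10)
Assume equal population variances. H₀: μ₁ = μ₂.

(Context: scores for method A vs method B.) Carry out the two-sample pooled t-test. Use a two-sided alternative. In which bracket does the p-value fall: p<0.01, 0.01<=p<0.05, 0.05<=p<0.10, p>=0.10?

p-value bracket: p<0.01

x̄₁=36.783, s₁=6.769, n₁=23
x̄₂=52.200, s₂=5.594, n₂=10
s_p² = [22·6.769² + 9·5.594²]/31 = 41.5972
SE = √(s_p²·(1/23+1/10)) = 2.4430
t = (36.783−52.200)/2.4430 = -6.3108
df = 31
p-value (two-sided) = 0.00000
→ bracket: p<0.01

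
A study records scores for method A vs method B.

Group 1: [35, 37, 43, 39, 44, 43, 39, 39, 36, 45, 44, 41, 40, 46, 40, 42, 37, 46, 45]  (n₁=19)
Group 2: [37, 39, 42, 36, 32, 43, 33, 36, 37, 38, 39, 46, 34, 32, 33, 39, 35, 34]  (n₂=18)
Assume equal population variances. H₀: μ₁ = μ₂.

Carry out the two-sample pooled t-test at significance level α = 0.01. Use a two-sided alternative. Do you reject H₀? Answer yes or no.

reject H₀: yes

x̄₁=41.105, s₁=3.462, n₁=19
x̄₂=36.944, s₂=3.918, n₂=18
s_p² = [18·3.462² + 17·3.918²]/35 = 13.6210
SE = √(s_p²·(1/19+1/18)) = 1.2139
t = (41.105−36.944)/1.2139 = 3.4276
df = 35
p-value (two-sided) = 0.00157
At α=0.01: p < α → reject H₀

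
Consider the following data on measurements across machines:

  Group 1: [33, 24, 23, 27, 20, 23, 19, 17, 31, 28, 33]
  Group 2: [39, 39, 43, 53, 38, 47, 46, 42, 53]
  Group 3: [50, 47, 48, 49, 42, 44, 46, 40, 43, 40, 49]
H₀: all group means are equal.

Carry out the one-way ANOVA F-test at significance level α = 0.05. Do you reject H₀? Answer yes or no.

reject H₀: yes

Group means [25.27, 44.44, 45.27], grand mean 37.935
SSB = Σnᵢ(x̄ᵢ−x̄)² = 2737.285; SSW = ΣΣ(x−x̄ᵢ)² = 708.586
MSB = 2737.285/2 = 1368.6426; MSW = 708.586/28 = 25.3066
F = MSB/MSW = 54.0824
df = (2, 28)
p-value (upper-tail) = 0.00000
At α=0.05: p < α → reject H₀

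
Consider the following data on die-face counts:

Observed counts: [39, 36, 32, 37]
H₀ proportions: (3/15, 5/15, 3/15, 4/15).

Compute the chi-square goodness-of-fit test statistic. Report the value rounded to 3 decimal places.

n = 144; E_i = n·p_i = [28.80, 48.00, 28.80, 38.40]
χ² = (39−28.80)²/28.80 + (36−48.00)²/48.00 + (32−28.80)²/28.80 + (37−38.40)²/38.40 = 7.0191
df = 3

test statistic = 7.019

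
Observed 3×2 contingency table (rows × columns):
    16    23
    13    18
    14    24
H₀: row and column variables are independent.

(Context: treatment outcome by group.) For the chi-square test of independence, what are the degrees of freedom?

df = (r−1)(c−1) = (3−1)·(2−1) = 2

degrees of freedom = 2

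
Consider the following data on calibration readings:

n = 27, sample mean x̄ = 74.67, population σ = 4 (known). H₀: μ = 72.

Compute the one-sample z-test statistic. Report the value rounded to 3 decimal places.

test statistic = 3.468

SE = σ/√n = 4/√27 = 0.7698
z = (x̄−μ₀)/SE = (74.67−72)/0.7698 = 3.4684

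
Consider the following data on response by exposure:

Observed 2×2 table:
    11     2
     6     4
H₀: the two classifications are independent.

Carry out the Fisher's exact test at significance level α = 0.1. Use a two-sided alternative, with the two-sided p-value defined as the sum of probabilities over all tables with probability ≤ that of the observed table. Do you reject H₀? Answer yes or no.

Margins: r₁=13, r₂=10, c₁=17, c₂=6, n=23
p_obs = C(13,11)·C(10,6)/C(23,17); sum pmf over tables with pmf ≤ p_obs
p-value (two-sided) = 0.34129
At α=0.1: p ≥ α → fail to reject H₀

reject H₀: no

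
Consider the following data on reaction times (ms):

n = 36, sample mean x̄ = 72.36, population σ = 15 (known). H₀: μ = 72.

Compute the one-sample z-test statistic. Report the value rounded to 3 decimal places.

SE = σ/√n = 15/√36 = 2.5000
z = (x̄−μ₀)/SE = (72.36−72)/2.5000 = 0.1440

test statistic = 0.144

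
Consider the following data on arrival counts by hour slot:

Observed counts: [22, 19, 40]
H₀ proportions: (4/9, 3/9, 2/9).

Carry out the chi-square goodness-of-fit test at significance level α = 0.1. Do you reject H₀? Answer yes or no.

reject H₀: yes

n = 81; E_i = n·p_i = [36.00, 27.00, 18.00]
χ² = (22−36.00)²/36.00 + (19−27.00)²/27.00 + (40−18.00)²/18.00 = 34.7037
df = 2
p-value (upper-tail) = 0.00000
At α=0.1: p < α → reject H₀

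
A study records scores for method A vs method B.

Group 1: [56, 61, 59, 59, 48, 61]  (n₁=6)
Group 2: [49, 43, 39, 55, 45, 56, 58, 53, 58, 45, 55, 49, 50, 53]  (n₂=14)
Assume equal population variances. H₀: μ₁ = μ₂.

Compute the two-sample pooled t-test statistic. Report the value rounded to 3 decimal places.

x̄₁=57.333, s₁=4.926, n₁=6
x̄₂=50.571, s₂=5.880, n₂=14
s_p² = [5·4.926² + 13·5.880²]/18 = 31.7090
SE = √(s_p²·(1/6+1/14)) = 2.7477
t = (57.333−50.571)/2.7477 = 2.4609
df = 18

test statistic = 2.461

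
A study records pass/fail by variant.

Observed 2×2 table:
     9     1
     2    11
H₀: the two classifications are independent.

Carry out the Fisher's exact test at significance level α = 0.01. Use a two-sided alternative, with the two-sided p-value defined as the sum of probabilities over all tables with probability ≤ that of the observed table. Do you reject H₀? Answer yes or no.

Margins: r₁=10, r₂=13, c₁=11, c₂=12, n=23
p_obs = C(10,9)·C(13,2)/C(23,11); sum pmf over tables with pmf ≤ p_obs
p-value (two-sided) = 0.00064
At α=0.01: p < α → reject H₀

reject H₀: yes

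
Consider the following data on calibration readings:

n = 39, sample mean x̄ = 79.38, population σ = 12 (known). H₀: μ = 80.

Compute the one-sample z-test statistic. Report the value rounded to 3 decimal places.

SE = σ/√n = 12/√39 = 1.9215
z = (x̄−μ₀)/SE = (79.38−80)/1.9215 = -0.3227

test statistic = -0.323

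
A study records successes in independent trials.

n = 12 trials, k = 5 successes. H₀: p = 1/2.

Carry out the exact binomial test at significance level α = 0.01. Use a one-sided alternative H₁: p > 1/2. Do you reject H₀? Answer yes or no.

Exact binomial: n=12, k=5, p₀=1/2=0.5000
P(X≥5) from Σ C(n,i)·p₀^i·(1−p₀)^(n−i)
p-value (one-sided, H₁ greater) = 0.80615
At α=0.01: p ≥ α → fail to reject H₀

reject H₀: no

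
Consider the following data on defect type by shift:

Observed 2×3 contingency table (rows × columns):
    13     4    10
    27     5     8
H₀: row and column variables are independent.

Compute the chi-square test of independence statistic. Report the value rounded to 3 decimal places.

Row totals [27, 40], col totals [40, 9, 18], n=67
χ² = (13−16.12)²/16.12 + (4−3.63)²/3.63 + (10−7.25)²/7.25 + (27−23.88)²/23.88 + (5−5.37)²/5.37 + (8−10.75)²/10.75 = 2.8170
df = 2

test statistic = 2.817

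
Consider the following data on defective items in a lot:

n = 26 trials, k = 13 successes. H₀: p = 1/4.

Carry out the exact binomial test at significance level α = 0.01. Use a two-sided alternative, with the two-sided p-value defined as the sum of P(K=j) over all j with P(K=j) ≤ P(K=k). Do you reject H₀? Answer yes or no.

reject H₀: yes

Exact binomial: n=26, k=13, p₀=1/4=0.2500
P(X=j) = C(n,j)·p₀^j·(1−p₀)^(n−j); p = Σ P(X=j) over j with P(X=j) ≤ P(X=13)
p-value (two-sided) = 0.00578
At α=0.01: p < α → reject H₀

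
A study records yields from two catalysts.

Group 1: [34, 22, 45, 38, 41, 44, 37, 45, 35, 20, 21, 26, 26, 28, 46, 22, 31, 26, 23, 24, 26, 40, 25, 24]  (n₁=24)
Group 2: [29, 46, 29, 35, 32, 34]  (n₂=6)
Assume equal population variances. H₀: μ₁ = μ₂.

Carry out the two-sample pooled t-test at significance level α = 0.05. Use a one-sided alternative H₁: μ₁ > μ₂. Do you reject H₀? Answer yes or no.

reject H₀: no

x̄₁=31.208, s₁=8.762, n₁=24
x̄₂=34.167, s₂=6.306, n₂=6
s_p² = [23·8.762² + 5·6.306²]/28 = 70.1711
SE = √(s_p²·(1/24+1/6)) = 3.8235
t = (31.208−34.167)/3.8235 = -0.7737
df = 28
p-value (one-sided, H₁ greater) = 0.77721
At α=0.05: p ≥ α → fail to reject H₀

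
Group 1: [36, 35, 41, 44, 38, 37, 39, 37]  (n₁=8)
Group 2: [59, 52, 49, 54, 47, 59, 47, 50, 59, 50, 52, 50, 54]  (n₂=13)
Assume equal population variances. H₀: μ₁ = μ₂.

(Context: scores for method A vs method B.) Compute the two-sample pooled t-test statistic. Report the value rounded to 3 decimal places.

test statistic = -8.121

x̄₁=38.375, s₁=2.925, n₁=8
x̄₂=52.462, s₂=4.313, n₂=13
s_p² = [7·2.925² + 12·4.313²]/19 = 14.9003
SE = √(s_p²·(1/8+1/13)) = 1.7346
t = (38.375−52.462)/1.7346 = -8.1211
df = 19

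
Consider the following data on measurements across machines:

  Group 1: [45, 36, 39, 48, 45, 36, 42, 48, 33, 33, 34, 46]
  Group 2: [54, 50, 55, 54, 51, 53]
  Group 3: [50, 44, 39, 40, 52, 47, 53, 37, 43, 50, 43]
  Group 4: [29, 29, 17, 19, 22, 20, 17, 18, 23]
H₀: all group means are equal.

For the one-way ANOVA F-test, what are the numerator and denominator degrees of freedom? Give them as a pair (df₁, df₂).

k = 4 groups, N = 38 total
df = (k−1, N−k) = (4−1, 38−4) = (3, 34)

degrees of freedom = [3, 34]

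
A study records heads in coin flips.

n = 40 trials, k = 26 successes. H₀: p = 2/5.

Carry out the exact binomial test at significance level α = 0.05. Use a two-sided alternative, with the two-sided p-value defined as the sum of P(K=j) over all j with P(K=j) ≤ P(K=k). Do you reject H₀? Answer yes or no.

Exact binomial: n=40, k=26, p₀=2/5=0.4000
P(X=j) = C(n,j)·p₀^j·(1−p₀)^(n−j); p = Σ P(X=j) over j with P(X=j) ≤ P(X=26)
p-value (two-sided) = 0.00182
At α=0.05: p < α → reject H₀

reject H₀: yes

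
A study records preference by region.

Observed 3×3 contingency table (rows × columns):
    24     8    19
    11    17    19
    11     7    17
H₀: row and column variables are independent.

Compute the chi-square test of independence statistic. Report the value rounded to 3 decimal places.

test statistic = 9.343

Row totals [51, 47, 35], col totals [46, 32, 55], n=133
χ² = (24−17.64)²/17.64 + (8−12.27)²/12.27 + (19−21.09)²/21.09 + (11−16.26)²/16.26 + (17−11.31)²/11.31 + (19−19.44)²/19.44 + (11−12.11)²/12.11 + (7−8.42)²/8.42 + (17−14.47)²/14.47 = 9.3428
df = 4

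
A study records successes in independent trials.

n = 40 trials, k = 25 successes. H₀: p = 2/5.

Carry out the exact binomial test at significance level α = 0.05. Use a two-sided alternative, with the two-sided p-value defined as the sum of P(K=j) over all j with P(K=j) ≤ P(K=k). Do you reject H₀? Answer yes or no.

Exact binomial: n=40, k=25, p₀=2/5=0.4000
P(X=j) = C(n,j)·p₀^j·(1−p₀)^(n−j); p = Σ P(X=j) over j with P(X=j) ≤ P(X=25)
p-value (two-sided) = 0.00540
At α=0.05: p < α → reject H₀

reject H₀: yes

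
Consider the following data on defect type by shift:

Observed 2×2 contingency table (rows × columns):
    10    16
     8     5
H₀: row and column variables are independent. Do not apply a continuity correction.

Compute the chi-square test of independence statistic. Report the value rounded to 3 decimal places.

Row totals [26, 13], col totals [18, 21], n=39
χ² = (10−12.00)²/12.00 + (16−14.00)²/14.00 + (8−6.00)²/6.00 + (5−7.00)²/7.00 = 1.8571
df = 1

test statistic = 1.857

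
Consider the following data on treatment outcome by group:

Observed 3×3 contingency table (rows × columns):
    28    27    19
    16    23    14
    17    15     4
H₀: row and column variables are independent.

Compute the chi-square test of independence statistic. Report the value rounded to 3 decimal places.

Row totals [74, 53, 36], col totals [61, 65, 37], n=163
χ² = (28−27.69)²/27.69 + (27−29.51)²/29.51 + (19−16.80)²/16.80 + (16−19.83)²/19.83 + (23−21.13)²/21.13 + (14−12.03)²/12.03 + (17−13.47)²/13.47 + (15−14.36)²/14.36 + (4−8.17)²/8.17 = 4.8160
df = 4

test statistic = 4.816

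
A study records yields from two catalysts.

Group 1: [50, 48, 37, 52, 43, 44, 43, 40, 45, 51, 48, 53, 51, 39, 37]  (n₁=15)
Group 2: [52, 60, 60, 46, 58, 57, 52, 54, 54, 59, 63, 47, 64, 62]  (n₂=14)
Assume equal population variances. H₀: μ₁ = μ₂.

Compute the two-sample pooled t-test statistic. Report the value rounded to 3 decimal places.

test statistic = -5.257

x̄₁=45.400, s₁=5.501, n₁=15
x̄₂=56.286, s₂=5.649, n₂=14
s_p² = [14·5.501² + 13·5.649²]/27 = 31.0540
SE = √(s_p²·(1/15+1/14)) = 2.0708
t = (45.400−56.286)/2.0708 = -5.2566
df = 27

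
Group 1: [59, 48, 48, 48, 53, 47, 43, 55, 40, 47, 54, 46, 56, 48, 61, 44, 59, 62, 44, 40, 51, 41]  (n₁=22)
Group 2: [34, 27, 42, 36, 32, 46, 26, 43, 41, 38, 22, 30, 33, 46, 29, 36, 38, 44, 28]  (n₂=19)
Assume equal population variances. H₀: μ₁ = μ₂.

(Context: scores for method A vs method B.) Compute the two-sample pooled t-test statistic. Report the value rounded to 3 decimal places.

test statistic = 6.606

x̄₁=49.727, s₁=6.777, n₁=22
x̄₂=35.316, s₂=7.181, n₂=19
s_p² = [21·6.777² + 18·7.181²]/39 = 48.5248
SE = √(s_p²·(1/22+1/19)) = 2.1817
t = (49.727−35.316)/2.1817 = 6.6058
df = 39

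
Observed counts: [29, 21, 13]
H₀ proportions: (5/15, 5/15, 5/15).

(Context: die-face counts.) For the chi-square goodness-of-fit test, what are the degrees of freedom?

degrees of freedom = 2

df = k − 1 = 3 − 1 = 2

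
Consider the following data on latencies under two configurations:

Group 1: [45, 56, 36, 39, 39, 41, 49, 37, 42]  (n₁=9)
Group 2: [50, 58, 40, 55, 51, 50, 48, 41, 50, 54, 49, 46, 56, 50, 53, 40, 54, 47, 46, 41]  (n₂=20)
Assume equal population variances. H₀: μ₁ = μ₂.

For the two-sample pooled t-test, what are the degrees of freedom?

degrees of freedom = 27

df = n₁ + n₂ − 2 = 9 + 20 − 2 = 27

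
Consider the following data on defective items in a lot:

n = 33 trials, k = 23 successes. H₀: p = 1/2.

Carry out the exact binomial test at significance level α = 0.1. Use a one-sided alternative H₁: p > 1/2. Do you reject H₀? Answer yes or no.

Exact binomial: n=33, k=23, p₀=1/2=0.5000
P(X≥23) from Σ C(n,i)·p₀^i·(1−p₀)^(n−i)
p-value (one-sided, H₁ greater) = 0.01754
At α=0.1: p < α → reject H₀

reject H₀: yes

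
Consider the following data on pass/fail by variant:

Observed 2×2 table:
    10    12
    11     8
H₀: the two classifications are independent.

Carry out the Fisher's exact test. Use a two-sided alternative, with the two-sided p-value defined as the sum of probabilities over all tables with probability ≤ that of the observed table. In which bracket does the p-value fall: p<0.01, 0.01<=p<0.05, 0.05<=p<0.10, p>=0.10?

p-value bracket: p>=0.10

Margins: r₁=22, r₂=19, c₁=21, c₂=20, n=41
p_obs = C(22,10)·C(19,11)/C(41,21); sum pmf over tables with pmf ≤ p_obs
p-value (two-sided) = 0.53590
→ bracket: p>=0.10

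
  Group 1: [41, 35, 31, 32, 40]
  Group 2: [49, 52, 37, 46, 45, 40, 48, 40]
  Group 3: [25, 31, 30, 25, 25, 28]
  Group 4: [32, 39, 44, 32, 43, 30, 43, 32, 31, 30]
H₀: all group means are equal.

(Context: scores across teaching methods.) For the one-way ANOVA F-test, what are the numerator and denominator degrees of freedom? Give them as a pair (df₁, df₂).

degrees of freedom = [3, 25]

k = 4 groups, N = 29 total
df = (k−1, N−k) = (4−1, 29−4) = (3, 25)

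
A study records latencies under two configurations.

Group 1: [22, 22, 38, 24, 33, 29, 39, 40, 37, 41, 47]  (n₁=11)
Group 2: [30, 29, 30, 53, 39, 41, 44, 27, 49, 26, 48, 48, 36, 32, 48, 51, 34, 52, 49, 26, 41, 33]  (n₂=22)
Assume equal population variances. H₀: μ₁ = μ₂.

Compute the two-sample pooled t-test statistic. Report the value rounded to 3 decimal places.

x̄₁=33.818, s₁=8.471, n₁=11
x̄₂=39.364, s₂=9.373, n₂=22
s_p² = [10·8.471² + 21·9.373²]/31 = 82.6686
SE = √(s_p²·(1/11+1/22)) = 3.3575
t = (33.818−39.364)/3.3575 = -1.6516
df = 31

test statistic = -1.652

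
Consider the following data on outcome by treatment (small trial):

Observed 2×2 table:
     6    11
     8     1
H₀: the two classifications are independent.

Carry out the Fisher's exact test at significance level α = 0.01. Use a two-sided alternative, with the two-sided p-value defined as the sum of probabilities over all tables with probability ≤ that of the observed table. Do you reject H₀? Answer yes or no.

reject H₀: no

Margins: r₁=17, r₂=9, c₁=14, c₂=12, n=26
p_obs = C(17,6)·C(9,8)/C(26,14); sum pmf over tables with pmf ≤ p_obs
p-value (two-sided) = 0.01446
At α=0.01: p ≥ α → fail to reject H₀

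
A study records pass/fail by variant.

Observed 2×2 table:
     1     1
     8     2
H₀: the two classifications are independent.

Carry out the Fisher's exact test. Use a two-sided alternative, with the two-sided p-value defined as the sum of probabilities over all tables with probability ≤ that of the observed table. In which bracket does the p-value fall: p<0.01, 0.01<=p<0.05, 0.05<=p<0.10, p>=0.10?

p-value bracket: p>=0.10

Margins: r₁=2, r₂=10, c₁=9, c₂=3, n=12
p_obs = C(2,1)·C(10,8)/C(12,9); sum pmf over tables with pmf ≤ p_obs
p-value (two-sided) = 0.45455
→ bracket: p>=0.10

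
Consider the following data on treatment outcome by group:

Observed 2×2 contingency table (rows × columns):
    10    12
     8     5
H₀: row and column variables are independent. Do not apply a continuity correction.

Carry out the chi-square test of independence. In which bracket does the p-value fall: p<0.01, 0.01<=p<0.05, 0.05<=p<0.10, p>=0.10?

p-value bracket: p>=0.10

Row totals [22, 13], col totals [18, 17], n=35
χ² = (10−11.31)²/11.31 + (12−10.69)²/10.69 + (8−6.69)²/6.69 + (5−6.31)²/6.31 = 0.8462
df = 1
p-value (upper-tail) = 0.35762
→ bracket: p>=0.10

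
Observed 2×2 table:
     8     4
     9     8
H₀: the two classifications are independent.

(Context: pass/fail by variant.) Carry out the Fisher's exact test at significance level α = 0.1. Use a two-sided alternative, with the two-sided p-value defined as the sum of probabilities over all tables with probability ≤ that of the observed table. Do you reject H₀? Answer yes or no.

reject H₀: no

Margins: r₁=12, r₂=17, c₁=17, c₂=12, n=29
p_obs = C(12,8)·C(17,9)/C(29,17); sum pmf over tables with pmf ≤ p_obs
p-value (two-sided) = 0.70320
At α=0.1: p ≥ α → fail to reject H₀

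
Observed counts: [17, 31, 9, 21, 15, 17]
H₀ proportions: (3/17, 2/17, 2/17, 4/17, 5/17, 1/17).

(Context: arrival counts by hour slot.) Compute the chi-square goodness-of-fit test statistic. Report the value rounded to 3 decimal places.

test statistic = 54.063

n = 110; E_i = n·p_i = [19.41, 12.94, 12.94, 25.88, 32.35, 6.47]
χ² = (17−19.41)²/19.41 + (31−12.94)²/12.94 + (9−12.94)²/12.94 + (21−25.88)²/25.88 + (15−32.35)²/32.35 + (17−6.47)²/6.47 = 54.0629
df = 5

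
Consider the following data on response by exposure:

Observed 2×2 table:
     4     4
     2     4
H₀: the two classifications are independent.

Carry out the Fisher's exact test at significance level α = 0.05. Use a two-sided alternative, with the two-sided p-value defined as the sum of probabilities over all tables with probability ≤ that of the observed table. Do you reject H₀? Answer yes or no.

reject H₀: no

Margins: r₁=8, r₂=6, c₁=6, c₂=8, n=14
p_obs = C(8,4)·C(6,2)/C(14,6); sum pmf over tables with pmf ≤ p_obs
p-value (two-sided) = 0.62704
At α=0.05: p ≥ α → fail to reject H₀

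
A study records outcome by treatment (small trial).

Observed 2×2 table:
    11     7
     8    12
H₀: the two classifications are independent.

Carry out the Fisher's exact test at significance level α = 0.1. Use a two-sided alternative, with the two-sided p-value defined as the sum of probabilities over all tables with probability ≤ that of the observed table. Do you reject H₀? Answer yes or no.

Margins: r₁=18, r₂=20, c₁=19, c₂=19, n=38
p_obs = C(18,11)·C(20,8)/C(38,19); sum pmf over tables with pmf ≤ p_obs
p-value (two-sided) = 0.32998
At α=0.1: p ≥ α → fail to reject H₀

reject H₀: no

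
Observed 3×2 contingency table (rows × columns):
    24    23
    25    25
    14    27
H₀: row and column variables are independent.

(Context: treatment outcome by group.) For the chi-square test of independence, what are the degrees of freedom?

df = (r−1)(c−1) = (3−1)·(2−1) = 2

degrees of freedom = 2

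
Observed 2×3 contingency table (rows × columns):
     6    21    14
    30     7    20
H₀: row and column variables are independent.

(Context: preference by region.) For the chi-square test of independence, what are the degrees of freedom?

df = (r−1)(c−1) = (2−1)·(3−1) = 2

degrees of freedom = 2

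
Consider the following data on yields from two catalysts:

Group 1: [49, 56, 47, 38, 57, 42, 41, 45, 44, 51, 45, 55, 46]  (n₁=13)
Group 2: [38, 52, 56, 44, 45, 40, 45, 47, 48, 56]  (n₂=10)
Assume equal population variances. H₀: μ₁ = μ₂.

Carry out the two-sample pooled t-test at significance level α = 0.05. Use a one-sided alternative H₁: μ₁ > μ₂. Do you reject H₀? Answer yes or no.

reject H₀: no

x̄₁=47.385, s₁=5.938, n₁=13
x̄₂=47.100, s₂=6.100, n₂=10
s_p² = [12·5.938² + 9·6.100²]/21 = 36.0941
SE = √(s_p²·(1/13+1/10)) = 2.5270
t = (47.385−47.100)/2.5270 = 0.1126
df = 21
p-value (one-sided, H₁ greater) = 0.45570
At α=0.05: p ≥ α → fail to reject H₀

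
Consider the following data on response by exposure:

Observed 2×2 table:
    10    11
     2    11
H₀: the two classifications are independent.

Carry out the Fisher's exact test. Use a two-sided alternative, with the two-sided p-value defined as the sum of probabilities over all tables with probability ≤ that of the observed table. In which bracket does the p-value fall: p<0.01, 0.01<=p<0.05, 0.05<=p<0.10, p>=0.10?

Margins: r₁=21, r₂=13, c₁=12, c₂=22, n=34
p_obs = C(21,10)·C(13,2)/C(34,12); sum pmf over tables with pmf ≤ p_obs
p-value (two-sided) = 0.07496
→ bracket: 0.05<=p<0.10

p-value bracket: 0.05<=p<0.10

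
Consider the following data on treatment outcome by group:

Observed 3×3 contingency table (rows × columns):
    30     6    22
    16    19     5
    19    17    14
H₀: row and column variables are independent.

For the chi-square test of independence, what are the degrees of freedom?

df = (r−1)(c−1) = (3−1)·(3−1) = 4

degrees of freedom = 4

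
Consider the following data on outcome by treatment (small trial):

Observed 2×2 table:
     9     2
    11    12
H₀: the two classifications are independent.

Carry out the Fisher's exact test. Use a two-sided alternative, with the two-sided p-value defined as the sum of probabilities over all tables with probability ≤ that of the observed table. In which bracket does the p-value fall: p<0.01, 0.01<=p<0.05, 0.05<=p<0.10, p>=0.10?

Margins: r₁=11, r₂=23, c₁=20, c₂=14, n=34
p_obs = C(11,9)·C(23,11)/C(34,20); sum pmf over tables with pmf ≤ p_obs
p-value (two-sided) = 0.07642
→ bracket: 0.05<=p<0.10

p-value bracket: 0.05<=p<0.10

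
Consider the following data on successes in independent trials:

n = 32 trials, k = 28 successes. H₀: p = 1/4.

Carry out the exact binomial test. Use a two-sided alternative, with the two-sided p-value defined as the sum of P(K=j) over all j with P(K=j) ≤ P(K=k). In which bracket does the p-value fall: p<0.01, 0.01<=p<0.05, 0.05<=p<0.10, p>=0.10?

p-value bracket: p<0.01

Exact binomial: n=32, k=28, p₀=1/4=0.2500
P(X=j) = C(n,j)·p₀^j·(1−p₀)^(n−j); p = Σ P(X=j) over j with P(X=j) ≤ P(X=28)
p-value (two-sided) = 0.00000
→ bracket: p<0.01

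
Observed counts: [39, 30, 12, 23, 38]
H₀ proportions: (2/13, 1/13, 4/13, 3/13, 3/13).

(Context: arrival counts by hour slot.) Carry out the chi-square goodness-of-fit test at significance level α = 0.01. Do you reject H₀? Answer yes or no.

reject H₀: yes

n = 142; E_i = n·p_i = [21.85, 10.92, 43.69, 32.77, 32.77]
χ² = (39−21.85)²/21.85 + (30−10.92)²/10.92 + (12−43.69)²/43.69 + (23−32.77)²/32.77 + (38−32.77)²/32.77 = 73.5223
df = 4
p-value (upper-tail) = 0.00000
At α=0.01: p < α → reject H₀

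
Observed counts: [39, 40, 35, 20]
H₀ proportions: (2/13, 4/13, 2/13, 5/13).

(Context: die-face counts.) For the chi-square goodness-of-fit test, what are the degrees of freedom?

degrees of freedom = 3

df = k − 1 = 4 − 1 = 3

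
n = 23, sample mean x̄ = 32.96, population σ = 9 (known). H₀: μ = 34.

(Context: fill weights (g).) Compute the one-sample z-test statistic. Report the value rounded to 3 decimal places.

test statistic = -0.554

SE = σ/√n = 9/√23 = 1.8766
z = (x̄−μ₀)/SE = (32.96−34)/1.8766 = -0.5542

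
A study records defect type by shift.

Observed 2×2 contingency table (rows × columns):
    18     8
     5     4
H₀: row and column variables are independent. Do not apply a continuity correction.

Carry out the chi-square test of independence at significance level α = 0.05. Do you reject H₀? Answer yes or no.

reject H₀: no

Row totals [26, 9], col totals [23, 12], n=35
χ² = (18−17.09)²/17.09 + (8−8.91)²/8.91 + (5−5.91)²/5.91 + (4−3.09)²/3.09 = 0.5549
df = 1
p-value (upper-tail) = 0.45631
At α=0.05: p ≥ α → fail to reject H₀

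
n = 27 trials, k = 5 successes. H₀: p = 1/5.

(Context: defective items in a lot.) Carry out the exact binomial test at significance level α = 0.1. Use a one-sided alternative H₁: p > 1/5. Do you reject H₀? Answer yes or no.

reject H₀: no

Exact binomial: n=27, k=5, p₀=1/5=0.2000
P(X≥5) from Σ C(n,i)·p₀^i·(1−p₀)^(n−i)
p-value (one-sided, H₁ greater) = 0.65196
At α=0.1: p ≥ α → fail to reject H₀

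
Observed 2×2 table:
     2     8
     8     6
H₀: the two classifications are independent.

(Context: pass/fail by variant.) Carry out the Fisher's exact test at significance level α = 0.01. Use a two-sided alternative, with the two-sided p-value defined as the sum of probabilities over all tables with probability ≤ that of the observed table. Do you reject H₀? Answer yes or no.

Margins: r₁=10, r₂=14, c₁=10, c₂=14, n=24
p_obs = C(10,2)·C(14,8)/C(24,10); sum pmf over tables with pmf ≤ p_obs
p-value (two-sided) = 0.10405
At α=0.01: p ≥ α → fail to reject H₀

reject H₀: no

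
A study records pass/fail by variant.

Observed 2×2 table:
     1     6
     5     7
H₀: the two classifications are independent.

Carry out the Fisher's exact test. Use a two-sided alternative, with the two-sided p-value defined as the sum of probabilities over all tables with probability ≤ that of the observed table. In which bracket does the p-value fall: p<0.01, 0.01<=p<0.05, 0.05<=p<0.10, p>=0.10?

p-value bracket: p>=0.10

Margins: r₁=7, r₂=12, c₁=6, c₂=13, n=19
p_obs = C(7,1)·C(12,5)/C(19,6); sum pmf over tables with pmf ≤ p_obs
p-value (two-sided) = 0.33308
→ bracket: p>=0.10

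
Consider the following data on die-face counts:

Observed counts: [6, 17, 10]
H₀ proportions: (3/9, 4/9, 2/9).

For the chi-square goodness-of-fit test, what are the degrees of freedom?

df = k − 1 = 3 − 1 = 2

degrees of freedom = 2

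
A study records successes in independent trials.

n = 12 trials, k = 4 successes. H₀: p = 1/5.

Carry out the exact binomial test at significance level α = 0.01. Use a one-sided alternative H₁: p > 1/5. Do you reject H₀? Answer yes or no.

reject H₀: no

Exact binomial: n=12, k=4, p₀=1/5=0.2000
P(X≥4) from Σ C(n,i)·p₀^i·(1−p₀)^(n−i)
p-value (one-sided, H₁ greater) = 0.20543
At α=0.01: p ≥ α → fail to reject H₀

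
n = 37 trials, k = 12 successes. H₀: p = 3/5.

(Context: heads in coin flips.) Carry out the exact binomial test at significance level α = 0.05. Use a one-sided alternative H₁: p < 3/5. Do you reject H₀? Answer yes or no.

reject H₀: yes

Exact binomial: n=37, k=12, p₀=3/5=0.6000
P(X≤12) from Σ C(n,i)·p₀^i·(1−p₀)^(n−i)
p-value (one-sided, H₁ less) = 0.00064
At α=0.05: p < α → reject H₀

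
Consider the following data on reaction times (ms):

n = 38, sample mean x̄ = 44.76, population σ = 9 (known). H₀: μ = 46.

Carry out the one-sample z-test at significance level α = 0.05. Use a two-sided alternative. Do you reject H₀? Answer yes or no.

reject H₀: no

SE = σ/√n = 9/√38 = 1.4600
z = (x̄−μ₀)/SE = (44.76−46)/1.4600 = -0.8493
p-value (two-sided) = 0.39570
At α=0.05: p ≥ α → fail to reject H₀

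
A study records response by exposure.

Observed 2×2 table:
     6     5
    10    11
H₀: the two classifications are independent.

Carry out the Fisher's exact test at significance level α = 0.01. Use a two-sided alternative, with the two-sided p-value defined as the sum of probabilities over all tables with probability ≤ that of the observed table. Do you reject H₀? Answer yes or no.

reject H₀: no

Margins: r₁=11, r₂=21, c₁=16, c₂=16, n=32
p_obs = C(11,6)·C(21,10)/C(32,16); sum pmf over tables with pmf ≤ p_obs
p-value (two-sided) = 1.00000
At α=0.01: p ≥ α → fail to reject H₀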